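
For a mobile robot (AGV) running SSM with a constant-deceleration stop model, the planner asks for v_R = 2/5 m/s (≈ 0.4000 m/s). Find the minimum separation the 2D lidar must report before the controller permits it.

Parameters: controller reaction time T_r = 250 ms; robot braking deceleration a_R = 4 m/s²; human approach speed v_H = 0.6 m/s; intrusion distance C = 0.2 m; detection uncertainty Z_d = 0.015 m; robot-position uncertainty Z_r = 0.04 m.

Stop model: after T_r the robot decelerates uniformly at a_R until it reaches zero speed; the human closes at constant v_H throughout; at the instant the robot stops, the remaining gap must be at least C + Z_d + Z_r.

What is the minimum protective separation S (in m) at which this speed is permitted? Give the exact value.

T_s = v_R/a_R = (2/5)/4 = 0.1000 s
reaction-phase robot travel = 0.4000·0.2500 = 0.1000 m
robot under decel: 0.4000²/(2·4.0000) = 0.0200 m
human over T_r+T_s: 0.6000·(0.2500+0.1000) = 0.2100 m
residual clearance needed = 0.2000+0.0150+0.0400 = 0.2550 m
S_min ≈ 0.1000+0.0200+0.2100+0.2550  ⇒  S_min = 117/200 m

S_min = 117/200 m = 0.5850 m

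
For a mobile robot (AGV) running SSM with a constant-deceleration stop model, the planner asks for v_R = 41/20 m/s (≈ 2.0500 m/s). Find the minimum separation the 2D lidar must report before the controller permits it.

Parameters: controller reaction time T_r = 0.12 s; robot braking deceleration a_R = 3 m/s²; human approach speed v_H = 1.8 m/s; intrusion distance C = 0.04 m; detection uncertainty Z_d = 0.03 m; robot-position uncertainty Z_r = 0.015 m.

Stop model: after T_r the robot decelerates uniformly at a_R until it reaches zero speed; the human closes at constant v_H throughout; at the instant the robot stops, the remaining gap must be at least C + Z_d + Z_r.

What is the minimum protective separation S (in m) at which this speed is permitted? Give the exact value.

braking lasts T_s = (41/20)/3 = 0.6833 s
robot in T_r: 2.0500·0.1200 = 0.2460 m
robot under decel: 2.0500²/(2·3.0000) = 0.7004 m
person approaches 1.8000·(0.1200+0.6833) = 1.4460 m
residual clearance needed = 0.0400+0.0300+0.0150 = 0.0850 m
S_min ≈ 0.2460+0.7004+1.4460+0.0850  ⇒  S_min = 29729/12000 m

S_min = 29729/12000 m = 2.4774 m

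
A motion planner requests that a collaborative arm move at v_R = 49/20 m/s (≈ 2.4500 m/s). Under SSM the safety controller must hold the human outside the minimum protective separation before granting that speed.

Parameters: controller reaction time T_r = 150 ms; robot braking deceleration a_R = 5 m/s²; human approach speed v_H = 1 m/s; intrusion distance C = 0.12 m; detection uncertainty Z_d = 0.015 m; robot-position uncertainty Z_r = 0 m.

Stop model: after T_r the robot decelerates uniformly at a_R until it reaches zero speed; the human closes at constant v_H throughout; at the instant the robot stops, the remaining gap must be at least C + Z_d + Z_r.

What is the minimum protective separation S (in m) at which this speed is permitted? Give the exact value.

S_min = 6971/4000 m = 1.7428 m

stop time T_s = (49/20)/5 = 0.4900 s
reaction-phase robot travel = 2.4500·0.1500 = 0.3675 m
braking distance = 2.4500²/(2·5.0000) = 0.6002 m
human closes 1.0000·0.6400 = 0.6400 m
C+Z_d+Z_r = 0.1200+0.0150+0.0000 = 0.1350 m
S_min ≈ 0.3675+0.6002+0.6400+0.1350  ⇒  S_min = 6971/4000 m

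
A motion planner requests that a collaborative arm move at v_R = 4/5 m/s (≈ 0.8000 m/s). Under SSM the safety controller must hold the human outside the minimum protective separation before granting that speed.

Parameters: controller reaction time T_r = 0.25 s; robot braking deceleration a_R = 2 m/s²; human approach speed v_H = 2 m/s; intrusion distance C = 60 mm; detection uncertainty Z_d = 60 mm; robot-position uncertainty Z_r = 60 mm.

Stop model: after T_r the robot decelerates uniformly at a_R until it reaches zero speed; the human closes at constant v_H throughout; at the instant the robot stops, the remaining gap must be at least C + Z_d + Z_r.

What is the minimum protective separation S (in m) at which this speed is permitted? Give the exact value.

braking lasts T_s = (4/5)/2 = 0.4000 s
reaction-phase robot travel = 0.8000·0.2500 = 0.2000 m
robot under decel: 0.8000²/(2·2.0000) = 0.1600 m
human over T_r+T_s: 2.0000·(0.2500+0.4000) = 1.3000 m
margins: 0.0600+0.0600+0.0600 = 0.1800 m
S_min ≈ 0.2000+0.1600+1.3000+0.1800  ⇒  S_min = 46/25 m

S_min = 46/25 m = 1.8400 m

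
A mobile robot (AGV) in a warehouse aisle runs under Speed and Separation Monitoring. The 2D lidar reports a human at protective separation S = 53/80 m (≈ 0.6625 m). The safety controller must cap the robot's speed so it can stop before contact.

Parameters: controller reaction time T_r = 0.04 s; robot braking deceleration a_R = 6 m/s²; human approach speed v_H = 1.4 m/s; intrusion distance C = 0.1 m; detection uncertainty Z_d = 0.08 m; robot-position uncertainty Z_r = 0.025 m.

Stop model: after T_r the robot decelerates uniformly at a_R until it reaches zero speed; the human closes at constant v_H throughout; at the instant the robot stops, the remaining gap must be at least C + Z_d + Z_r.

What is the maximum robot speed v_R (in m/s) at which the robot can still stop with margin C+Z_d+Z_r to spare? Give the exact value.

at the boundary: (1/12)·v² + (41/150)·v + (-803/2000) = 0
  disc = (41/150)² − 4·(1/12)·(-803/2000) = 18769/90000 ; √disc = 137/300
  v_R = (−(41/150) + 137/300) / (2·(1/12)) = 11/10 m/s
check:
stop time T_s = (11/10)/6 = 0.1833 s
robot in T_r: 1.1000·0.0400 = 0.0440 m
braking distance = 1.1000²/(2·6.0000) = 0.1008 m
human closes 1.4000·0.2233 = 0.3127 m
margins: 0.1000+0.0800+0.0250 = 0.2050 m
sum ≈ 0.0440+0.1008+0.3127+0.2050 ≈ 0.6625 m = S ✓

v_R_max = 11/10 m/s = 1.1000 m/s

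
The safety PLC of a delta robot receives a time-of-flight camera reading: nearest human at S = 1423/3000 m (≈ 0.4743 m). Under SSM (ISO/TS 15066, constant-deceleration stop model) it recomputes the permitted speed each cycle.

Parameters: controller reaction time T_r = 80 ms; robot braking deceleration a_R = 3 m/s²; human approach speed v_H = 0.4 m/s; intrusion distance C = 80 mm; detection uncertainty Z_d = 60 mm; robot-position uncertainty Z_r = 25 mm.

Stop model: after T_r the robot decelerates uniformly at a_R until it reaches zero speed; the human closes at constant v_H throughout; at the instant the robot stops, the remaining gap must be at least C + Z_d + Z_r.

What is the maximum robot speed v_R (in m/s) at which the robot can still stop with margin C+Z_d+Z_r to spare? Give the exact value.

v_R_max = 4/5 m/s = 0.8000 m/s

at the boundary: (1/6)·v² + (16/75)·v + (-104/375) = 0
  disc = (16/75)² − 4·(1/6)·(-104/375) = 144/625 ; √disc = 12/25
  v_R = (−(16/75) + 12/25) / (2·(1/6)) = 4/5 m/s
check:
T_s = v_R/a_R = (4/5)/3 = 0.2667 s
robot covers v_R·T_r = 0.8000·0.0800 = 0.0640 m before braking
robot covers 0.8000·0.2667 − ½·3.0000·0.2667² = 0.1067 m while stopping
person approaches 0.4000·(0.0800+0.2667) = 0.1387 m
C+Z_d+Z_r = 0.0800+0.0600+0.0250 = 0.1650 m
sum ≈ 0.0640+0.1067+0.1387+0.1650 ≈ 0.4743 m = S ✓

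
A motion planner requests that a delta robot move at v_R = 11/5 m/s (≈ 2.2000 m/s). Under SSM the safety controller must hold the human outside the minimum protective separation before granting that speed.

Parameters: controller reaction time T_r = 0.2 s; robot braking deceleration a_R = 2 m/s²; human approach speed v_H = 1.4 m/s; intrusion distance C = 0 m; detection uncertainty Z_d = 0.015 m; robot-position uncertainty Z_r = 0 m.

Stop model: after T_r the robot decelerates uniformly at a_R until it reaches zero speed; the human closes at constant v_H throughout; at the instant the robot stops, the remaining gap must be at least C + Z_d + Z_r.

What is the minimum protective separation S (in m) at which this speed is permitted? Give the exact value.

T_s = v_R/a_R = (11/5)/2 = 1.1000 s
reaction-phase robot travel = 2.2000·0.2000 = 0.4400 m
robot under decel: 2.2000²/(2·2.0000) = 1.2100 m
person approaches 1.4000·(0.2000+1.1000) = 1.8200 m
margins: 0.0000+0.0150+0.0000 = 0.0150 m
S_min ≈ 0.4400+1.2100+1.8200+0.0150  ⇒  S_min = 697/200 m

S_min = 697/200 m = 3.4850 m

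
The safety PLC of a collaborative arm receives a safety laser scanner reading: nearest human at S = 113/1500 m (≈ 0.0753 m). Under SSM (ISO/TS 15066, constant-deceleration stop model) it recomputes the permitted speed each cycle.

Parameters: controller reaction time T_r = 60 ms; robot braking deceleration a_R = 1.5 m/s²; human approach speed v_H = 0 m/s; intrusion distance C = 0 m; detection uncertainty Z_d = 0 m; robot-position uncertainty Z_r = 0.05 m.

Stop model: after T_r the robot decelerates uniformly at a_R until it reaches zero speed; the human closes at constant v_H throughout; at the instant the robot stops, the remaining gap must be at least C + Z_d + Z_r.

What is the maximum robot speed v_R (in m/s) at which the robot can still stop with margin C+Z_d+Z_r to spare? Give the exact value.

collect terms ⇒ (1/3)·v_R² + (3/50)·v_R + (-19/750) = 0
  disc = (3/50)² − 4·(1/3)·(-19/750) = 841/22500 ; √disc = 29/150
  v_R = (−(3/50) + 29/150) / (2·(1/3)) = 1/5 m/s
check:
braking lasts T_s = (1/5)/(3/2) = 0.1333 s
reaction-phase robot travel = 0.2000·0.0600 = 0.0120 m
braking distance = 0.2000²/(2·1.5000) = 0.0133 m
human over T_r+T_s: 0.0000·(0.0600+0.1333) = 0.0000 m
margins: 0.0000+0.0000+0.0500 = 0.0500 m
sum ≈ 0.0120+0.0133+0.0000+0.0500 ≈ 0.0753 m = S ✓

v_R_max = 1/5 m/s = 0.2000 m/s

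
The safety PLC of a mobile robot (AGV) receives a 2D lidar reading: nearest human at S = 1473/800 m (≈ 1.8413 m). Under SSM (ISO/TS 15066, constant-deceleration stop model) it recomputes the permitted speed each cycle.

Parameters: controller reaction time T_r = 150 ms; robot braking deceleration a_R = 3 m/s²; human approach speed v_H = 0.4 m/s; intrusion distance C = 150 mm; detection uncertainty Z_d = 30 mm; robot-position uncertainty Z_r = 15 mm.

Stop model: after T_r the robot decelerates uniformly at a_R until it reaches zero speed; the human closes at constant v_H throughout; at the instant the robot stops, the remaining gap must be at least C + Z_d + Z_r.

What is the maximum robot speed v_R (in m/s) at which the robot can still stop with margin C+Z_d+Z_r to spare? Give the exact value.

collect terms ⇒ (1/6)·v_R² + (17/60)·v_R + (-1269/800) = 0
  disc = (17/60)² − 4·(1/6)·(-1269/800) = 256/225 ; √disc = 16/15
  v_R = (−(17/60) + 16/15) / (2·(1/6)) = 47/20 m/s
check:
stop time T_s = (47/20)/3 = 0.7833 s
reaction-phase robot travel = 2.3500·0.1500 = 0.3525 m
robot covers 2.3500·0.7833 − ½·3.0000·0.7833² = 0.9204 m while stopping
person approaches 0.4000·(0.1500+0.7833) = 0.3733 m
C+Z_d+Z_r = 0.1500+0.0300+0.0150 = 0.1950 m
sum ≈ 0.3525+0.9204+0.3733+0.1950 ≈ 1.8413 m = S ✓

v_R_max = 47/20 m/s = 2.3500 m/s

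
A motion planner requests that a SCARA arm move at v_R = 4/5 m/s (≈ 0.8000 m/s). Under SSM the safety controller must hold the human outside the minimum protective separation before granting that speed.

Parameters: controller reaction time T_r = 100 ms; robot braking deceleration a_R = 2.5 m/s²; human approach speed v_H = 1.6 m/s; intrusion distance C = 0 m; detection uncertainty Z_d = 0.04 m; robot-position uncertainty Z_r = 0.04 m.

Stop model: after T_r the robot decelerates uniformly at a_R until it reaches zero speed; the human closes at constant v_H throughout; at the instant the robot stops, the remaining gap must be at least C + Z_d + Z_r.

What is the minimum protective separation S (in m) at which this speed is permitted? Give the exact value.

stop time T_s = (4/5)/(5/2) = 0.3200 s
reaction-phase robot travel = 0.8000·0.1000 = 0.0800 m
robot under decel: 0.8000²/(2·2.5000) = 0.1280 m
human over T_r+T_s: 1.6000·(0.1000+0.3200) = 0.6720 m
residual clearance needed = 0.0000+0.0400+0.0400 = 0.0800 m
S_min ≈ 0.0800+0.1280+0.6720+0.0800  ⇒  S_min = 24/25 m

S_min = 24/25 m = 0.9600 m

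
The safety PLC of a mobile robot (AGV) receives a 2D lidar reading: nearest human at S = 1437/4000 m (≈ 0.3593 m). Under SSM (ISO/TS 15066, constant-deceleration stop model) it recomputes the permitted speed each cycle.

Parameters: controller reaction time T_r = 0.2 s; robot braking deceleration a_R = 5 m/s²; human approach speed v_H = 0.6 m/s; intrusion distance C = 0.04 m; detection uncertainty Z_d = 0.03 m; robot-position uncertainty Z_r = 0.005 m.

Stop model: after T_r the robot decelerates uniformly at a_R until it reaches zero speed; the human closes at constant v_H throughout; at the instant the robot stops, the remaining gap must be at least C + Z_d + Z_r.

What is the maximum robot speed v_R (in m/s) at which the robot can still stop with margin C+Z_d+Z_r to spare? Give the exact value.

v_R_max = 9/20 m/s = 0.4500 m/s

at the boundary: (1/10)·v² + (8/25)·v + (-657/4000) = 0
  disc = (8/25)² − 4·(1/10)·(-657/4000) = 1681/10000 ; √disc = 41/100
  v_R = (−(8/25) + 41/100) / (2·(1/10)) = 9/20 m/s
check:
stop time T_s = (9/20)/5 = 0.0900 s
robot covers v_R·T_r = 0.4500·0.2000 = 0.0900 m before braking
robot under decel: 0.4500²/(2·5.0000) = 0.0203 m
human over T_r+T_s: 0.6000·(0.2000+0.0900) = 0.1740 m
C+Z_d+Z_r = 0.0400+0.0300+0.0050 = 0.0750 m
sum ≈ 0.0900+0.0203+0.1740+0.0750 ≈ 0.3593 m = S ✓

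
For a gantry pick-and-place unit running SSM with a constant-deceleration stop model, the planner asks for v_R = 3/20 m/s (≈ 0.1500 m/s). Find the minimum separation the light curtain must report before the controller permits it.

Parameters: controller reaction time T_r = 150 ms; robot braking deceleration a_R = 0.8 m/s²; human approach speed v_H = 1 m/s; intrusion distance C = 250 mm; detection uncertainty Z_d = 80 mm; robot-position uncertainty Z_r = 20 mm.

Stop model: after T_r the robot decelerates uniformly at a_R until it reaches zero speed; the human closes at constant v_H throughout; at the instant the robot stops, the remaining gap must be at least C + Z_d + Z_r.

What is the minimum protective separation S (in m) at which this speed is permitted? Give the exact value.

T_s = v_R/a_R = (3/20)/(4/5) = 0.1875 s
robot in T_r: 0.1500·0.1500 = 0.0225 m
braking distance = 0.1500²/(2·0.8000) = 0.0141 m
human closes 1.0000·0.3375 = 0.3375 m
margins: 0.2500+0.0800+0.0200 = 0.3500 m
S_min ≈ 0.0225+0.0141+0.3375+0.3500  ⇒  S_min = 2317/3200 m

S_min = 2317/3200 m = 0.7241 m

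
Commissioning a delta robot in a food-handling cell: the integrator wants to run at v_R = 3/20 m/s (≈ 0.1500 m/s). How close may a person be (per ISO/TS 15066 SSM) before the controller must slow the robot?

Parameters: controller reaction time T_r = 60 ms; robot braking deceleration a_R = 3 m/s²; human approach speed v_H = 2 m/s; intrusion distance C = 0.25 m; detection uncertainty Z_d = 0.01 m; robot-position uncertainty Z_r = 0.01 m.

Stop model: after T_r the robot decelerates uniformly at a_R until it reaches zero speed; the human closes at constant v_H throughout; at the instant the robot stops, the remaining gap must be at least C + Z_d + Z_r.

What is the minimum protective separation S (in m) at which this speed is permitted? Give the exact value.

S_min = 2011/4000 m = 0.5028 m

braking lasts T_s = (3/20)/3 = 0.0500 s
robot in T_r: 0.1500·0.0600 = 0.0090 m
robot covers 0.1500·0.0500 − ½·3.0000·0.0500² = 0.0037 m while stopping
human closes 2.0000·0.1100 = 0.2200 m
margins: 0.2500+0.0100+0.0100 = 0.2700 m
S_min ≈ 0.0090+0.0037+0.2200+0.2700  ⇒  S_min = 2011/4000 m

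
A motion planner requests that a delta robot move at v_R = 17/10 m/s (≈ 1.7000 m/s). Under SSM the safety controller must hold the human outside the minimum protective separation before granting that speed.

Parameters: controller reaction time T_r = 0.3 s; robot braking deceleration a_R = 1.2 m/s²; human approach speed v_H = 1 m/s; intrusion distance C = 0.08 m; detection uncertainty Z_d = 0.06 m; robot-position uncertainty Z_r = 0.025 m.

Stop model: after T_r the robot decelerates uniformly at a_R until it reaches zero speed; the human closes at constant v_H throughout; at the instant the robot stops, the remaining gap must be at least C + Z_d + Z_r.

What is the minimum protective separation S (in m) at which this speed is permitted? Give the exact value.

T_s = v_R/a_R = (17/10)/(6/5) = 1.4167 s
robot in T_r: 1.7000·0.3000 = 0.5100 m
robot under decel: 1.7000²/(2·1.2000) = 1.2042 m
human closes 1.0000·1.7167 = 1.7167 m
C+Z_d+Z_r = 0.0800+0.0600+0.0250 = 0.1650 m
S_min ≈ 0.5100+1.2042+1.7167+0.1650  ⇒  S_min = 863/240 m

S_min = 863/240 m = 3.5958 m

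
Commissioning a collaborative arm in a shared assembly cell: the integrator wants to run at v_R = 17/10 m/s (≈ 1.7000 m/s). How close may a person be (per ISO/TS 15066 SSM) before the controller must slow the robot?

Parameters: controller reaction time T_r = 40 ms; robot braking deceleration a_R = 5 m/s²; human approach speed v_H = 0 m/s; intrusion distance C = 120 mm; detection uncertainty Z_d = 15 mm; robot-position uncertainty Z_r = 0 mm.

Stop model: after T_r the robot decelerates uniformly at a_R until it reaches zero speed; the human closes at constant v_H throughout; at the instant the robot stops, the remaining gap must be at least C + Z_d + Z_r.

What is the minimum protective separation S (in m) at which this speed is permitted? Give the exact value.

stop time T_s = (17/10)/5 = 0.3400 s
robot covers v_R·T_r = 1.7000·0.0400 = 0.0680 m before braking
robot covers 1.7000·0.3400 − ½·5.0000·0.3400² = 0.2890 m while stopping
human over T_r+T_s: 0.0000·(0.0400+0.3400) = 0.0000 m
margins: 0.1200+0.0150+0.0000 = 0.1350 m
S_min ≈ 0.0680+0.2890+0.0000+0.1350  ⇒  S_min = 123/250 m

S_min = 123/250 m = 0.4920 m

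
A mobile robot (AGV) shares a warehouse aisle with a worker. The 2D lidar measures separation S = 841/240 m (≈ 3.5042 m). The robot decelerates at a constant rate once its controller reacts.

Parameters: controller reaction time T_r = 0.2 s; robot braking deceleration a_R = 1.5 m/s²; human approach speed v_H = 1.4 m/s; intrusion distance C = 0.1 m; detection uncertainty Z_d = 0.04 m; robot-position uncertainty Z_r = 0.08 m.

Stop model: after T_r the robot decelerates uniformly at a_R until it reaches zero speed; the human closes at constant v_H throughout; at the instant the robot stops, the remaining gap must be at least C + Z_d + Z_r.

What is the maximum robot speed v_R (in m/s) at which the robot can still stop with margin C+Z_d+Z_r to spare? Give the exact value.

at the boundary: (1/3)·v² + (17/15)·v + (-721/240) = 0
  disc = (17/15)² − 4·(1/3)·(-721/240) = 529/100 ; √disc = 23/10
  v_R = (−(17/15) + 23/10) / (2·(1/3)) = 7/4 m/s
check:
braking lasts T_s = (7/4)/(3/2) = 1.1667 s
reaction-phase robot travel = 1.7500·0.2000 = 0.3500 m
robot covers 1.7500·1.1667 − ½·1.5000·1.1667² = 1.0208 m while stopping
human closes 1.4000·1.3667 = 1.9133 m
C+Z_d+Z_r = 0.1000+0.0400+0.0800 = 0.2200 m
sum ≈ 0.3500+1.0208+1.9133+0.2200 ≈ 3.5042 m = S ✓

v_R_max = 7/4 m/s = 1.7500 m/s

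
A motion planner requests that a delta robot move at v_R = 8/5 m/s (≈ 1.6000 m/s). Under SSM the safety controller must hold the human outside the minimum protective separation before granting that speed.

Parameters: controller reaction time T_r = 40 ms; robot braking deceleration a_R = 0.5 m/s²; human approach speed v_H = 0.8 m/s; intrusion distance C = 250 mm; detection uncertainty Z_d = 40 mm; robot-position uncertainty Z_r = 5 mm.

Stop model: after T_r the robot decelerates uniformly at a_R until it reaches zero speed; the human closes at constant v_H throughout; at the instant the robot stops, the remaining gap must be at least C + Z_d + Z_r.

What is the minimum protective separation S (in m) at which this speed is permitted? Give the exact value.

S_min = 5511/1000 m = 5.5110 m

stop time T_s = (8/5)/(1/2) = 3.2000 s
reaction-phase robot travel = 1.6000·0.0400 = 0.0640 m
robot covers 1.6000·3.2000 − ½·0.5000·3.2000² = 2.5600 m while stopping
person approaches 0.8000·(0.0400+3.2000) = 2.5920 m
C+Z_d+Z_r = 0.2500+0.0400+0.0050 = 0.2950 m
S_min ≈ 0.0640+2.5600+2.5920+0.2950  ⇒  S_min = 5511/1000 m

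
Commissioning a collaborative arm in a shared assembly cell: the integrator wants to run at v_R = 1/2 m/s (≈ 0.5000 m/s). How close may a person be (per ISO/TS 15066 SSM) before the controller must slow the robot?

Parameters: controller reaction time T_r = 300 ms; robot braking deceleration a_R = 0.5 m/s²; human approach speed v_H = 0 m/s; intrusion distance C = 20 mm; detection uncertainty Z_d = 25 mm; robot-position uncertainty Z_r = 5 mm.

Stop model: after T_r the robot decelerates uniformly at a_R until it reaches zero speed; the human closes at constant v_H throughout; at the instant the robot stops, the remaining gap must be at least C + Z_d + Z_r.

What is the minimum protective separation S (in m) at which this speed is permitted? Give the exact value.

S_min = 9/20 m = 0.4500 m

stop time T_s = (1/2)/(1/2) = 1.0000 s
robot covers v_R·T_r = 0.5000·0.3000 = 0.1500 m before braking
robot covers 0.5000·1.0000 − ½·0.5000·1.0000² = 0.2500 m while stopping
human over T_r+T_s: 0.0000·(0.3000+1.0000) = 0.0000 m
margins: 0.0200+0.0250+0.0050 = 0.0500 m
S_min ≈ 0.1500+0.2500+0.0000+0.0500  ⇒  S_min = 9/20 m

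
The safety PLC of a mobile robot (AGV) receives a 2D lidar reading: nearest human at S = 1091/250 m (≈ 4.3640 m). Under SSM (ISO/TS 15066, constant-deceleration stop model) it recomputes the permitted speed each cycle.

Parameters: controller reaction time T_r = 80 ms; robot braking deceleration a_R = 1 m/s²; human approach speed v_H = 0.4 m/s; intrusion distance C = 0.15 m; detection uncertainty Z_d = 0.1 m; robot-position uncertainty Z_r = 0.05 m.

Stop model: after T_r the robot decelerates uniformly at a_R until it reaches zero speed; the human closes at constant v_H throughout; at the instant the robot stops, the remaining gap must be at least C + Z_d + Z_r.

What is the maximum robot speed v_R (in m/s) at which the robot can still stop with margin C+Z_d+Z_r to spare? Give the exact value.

collect terms ⇒ (1/2)·v_R² + (12/25)·v_R + (-504/125) = 0
  disc = (12/25)² − 4·(1/2)·(-504/125) = 5184/625 ; √disc = 72/25
  v_R = (−(12/25) + 72/25) / (2·(1/2)) = 12/5 m/s
check:
T_s = v_R/a_R = (12/5)/1 = 2.4000 s
robot in T_r: 2.4000·0.0800 = 0.1920 m
braking distance = 2.4000²/(2·1.0000) = 2.8800 m
human closes 0.4000·2.4800 = 0.9920 m
residual clearance needed = 0.1500+0.1000+0.0500 = 0.3000 m
sum ≈ 0.1920+2.8800+0.9920+0.3000 ≈ 4.3640 m = S ✓

v_R_max = 12/5 m/s = 2.4000 m/s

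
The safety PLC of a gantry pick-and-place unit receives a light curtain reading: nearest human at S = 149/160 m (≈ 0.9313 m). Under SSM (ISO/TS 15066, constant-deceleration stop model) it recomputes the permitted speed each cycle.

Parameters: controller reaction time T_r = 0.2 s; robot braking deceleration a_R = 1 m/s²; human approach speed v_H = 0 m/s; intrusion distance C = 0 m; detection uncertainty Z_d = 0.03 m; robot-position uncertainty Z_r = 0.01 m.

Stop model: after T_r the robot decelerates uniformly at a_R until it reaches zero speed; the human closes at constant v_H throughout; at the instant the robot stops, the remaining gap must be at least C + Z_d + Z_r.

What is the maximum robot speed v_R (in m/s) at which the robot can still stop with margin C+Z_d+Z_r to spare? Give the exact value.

at the boundary: (1/2)·v² + (1/5)·v + (-713/800) = 0
  disc = (1/5)² − 4·(1/2)·(-713/800) = 729/400 ; √disc = 27/20
  v_R = (−(1/5) + 27/20) / (2·(1/2)) = 23/20 m/s
check:
stop time T_s = (23/20)/1 = 1.1500 s
robot covers v_R·T_r = 1.1500·0.2000 = 0.2300 m before braking
braking distance = 1.1500²/(2·1.0000) = 0.6613 m
human closes 0.0000·1.3500 = 0.0000 m
margins: 0.0000+0.0300+0.0100 = 0.0400 m
sum ≈ 0.2300+0.6613+0.0000+0.0400 ≈ 0.9313 m = S ✓

v_R_max = 23/20 m/s = 1.1500 m/s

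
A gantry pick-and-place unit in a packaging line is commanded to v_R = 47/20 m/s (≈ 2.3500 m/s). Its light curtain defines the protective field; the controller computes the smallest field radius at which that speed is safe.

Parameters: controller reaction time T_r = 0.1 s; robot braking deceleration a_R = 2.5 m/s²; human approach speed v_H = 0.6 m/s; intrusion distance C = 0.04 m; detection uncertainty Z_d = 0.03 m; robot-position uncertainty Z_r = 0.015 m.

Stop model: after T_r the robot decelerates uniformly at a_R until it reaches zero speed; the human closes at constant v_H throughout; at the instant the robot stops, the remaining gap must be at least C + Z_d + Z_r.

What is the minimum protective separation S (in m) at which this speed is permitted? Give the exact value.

stop time T_s = (47/20)/(5/2) = 0.9400 s
robot covers v_R·T_r = 2.3500·0.1000 = 0.2350 m before braking
robot under decel: 2.3500²/(2·2.5000) = 1.1045 m
human closes 0.6000·1.0400 = 0.6240 m
residual clearance needed = 0.0400+0.0300+0.0150 = 0.0850 m
S_min ≈ 0.2350+1.1045+0.6240+0.0850  ⇒  S_min = 4097/2000 m

S_min = 4097/2000 m = 2.0485 m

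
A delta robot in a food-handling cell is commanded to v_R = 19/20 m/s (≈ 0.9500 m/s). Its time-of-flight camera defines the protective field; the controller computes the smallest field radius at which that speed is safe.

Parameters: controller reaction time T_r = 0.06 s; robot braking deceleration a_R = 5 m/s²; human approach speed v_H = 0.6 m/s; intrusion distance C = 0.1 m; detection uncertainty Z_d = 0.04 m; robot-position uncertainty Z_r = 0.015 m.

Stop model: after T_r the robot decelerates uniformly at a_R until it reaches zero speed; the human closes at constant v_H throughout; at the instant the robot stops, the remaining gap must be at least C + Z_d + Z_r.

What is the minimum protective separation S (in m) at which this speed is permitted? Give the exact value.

S_min = 1809/4000 m = 0.4522 m

T_s = v_R/a_R = (19/20)/5 = 0.1900 s
robot covers v_R·T_r = 0.9500·0.0600 = 0.0570 m before braking
robot under decel: 0.9500²/(2·5.0000) = 0.0902 m
human closes 0.6000·0.2500 = 0.1500 m
C+Z_d+Z_r = 0.1000+0.0400+0.0150 = 0.1550 m
S_min ≈ 0.0570+0.0902+0.1500+0.1550  ⇒  S_min = 1809/4000 m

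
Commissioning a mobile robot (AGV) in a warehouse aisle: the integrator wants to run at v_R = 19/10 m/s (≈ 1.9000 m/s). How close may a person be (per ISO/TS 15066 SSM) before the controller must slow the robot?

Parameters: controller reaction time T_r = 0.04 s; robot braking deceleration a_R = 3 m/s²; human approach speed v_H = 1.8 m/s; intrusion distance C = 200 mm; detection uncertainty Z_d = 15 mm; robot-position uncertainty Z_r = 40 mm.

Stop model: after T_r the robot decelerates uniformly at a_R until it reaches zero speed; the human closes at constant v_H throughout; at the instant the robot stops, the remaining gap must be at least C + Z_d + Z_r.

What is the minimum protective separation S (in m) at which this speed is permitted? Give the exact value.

braking lasts T_s = (19/10)/3 = 0.6333 s
robot in T_r: 1.9000·0.0400 = 0.0760 m
braking distance = 1.9000²/(2·3.0000) = 0.6017 m
human over T_r+T_s: 1.8000·(0.0400+0.6333) = 1.2120 m
residual clearance needed = 0.2000+0.0150+0.0400 = 0.2550 m
S_min ≈ 0.0760+0.6017+1.2120+0.2550  ⇒  S_min = 3217/1500 m

S_min = 3217/1500 m = 2.1447 m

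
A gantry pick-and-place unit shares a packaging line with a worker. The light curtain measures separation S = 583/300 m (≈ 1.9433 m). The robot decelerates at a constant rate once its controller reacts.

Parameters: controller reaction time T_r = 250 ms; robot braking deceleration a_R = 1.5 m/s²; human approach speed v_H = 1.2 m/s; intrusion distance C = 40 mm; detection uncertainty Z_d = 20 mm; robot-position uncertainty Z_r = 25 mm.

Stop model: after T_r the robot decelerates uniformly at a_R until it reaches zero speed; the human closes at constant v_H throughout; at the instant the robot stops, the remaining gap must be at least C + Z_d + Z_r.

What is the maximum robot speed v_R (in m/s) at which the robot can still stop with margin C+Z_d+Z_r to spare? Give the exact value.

v_R_max = 11/10 m/s = 1.1000 m/s

collect terms ⇒ (1/3)·v_R² + (21/20)·v_R + (-187/120) = 0
  disc = (21/20)² − 4·(1/3)·(-187/120) = 11449/3600 ; √disc = 107/60
  v_R = (−(21/20) + 107/60) / (2·(1/3)) = 11/10 m/s
check:
braking lasts T_s = (11/10)/(3/2) = 0.7333 s
reaction-phase robot travel = 1.1000·0.2500 = 0.2750 m
robot covers 1.1000·0.7333 − ½·1.5000·0.7333² = 0.4033 m while stopping
human over T_r+T_s: 1.2000·(0.2500+0.7333) = 1.1800 m
margins: 0.0400+0.0200+0.0250 = 0.0850 m
sum ≈ 0.2750+0.4033+1.1800+0.0850 ≈ 1.9433 m = S ✓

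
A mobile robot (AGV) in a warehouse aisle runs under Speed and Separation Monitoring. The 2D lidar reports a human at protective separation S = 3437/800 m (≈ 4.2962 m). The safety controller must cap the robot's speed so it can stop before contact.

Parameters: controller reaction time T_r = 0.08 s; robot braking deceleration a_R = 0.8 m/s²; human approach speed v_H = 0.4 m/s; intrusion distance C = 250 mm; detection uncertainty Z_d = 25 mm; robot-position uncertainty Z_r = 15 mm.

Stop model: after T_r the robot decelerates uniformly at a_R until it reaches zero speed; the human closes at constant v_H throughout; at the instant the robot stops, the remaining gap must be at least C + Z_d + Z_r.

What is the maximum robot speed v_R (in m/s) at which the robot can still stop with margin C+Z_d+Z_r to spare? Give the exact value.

v_R_max = 21/10 m/s = 2.1000 m/s

collect terms ⇒ (5/8)·v_R² + (29/50)·v_R + (-15897/4000) = 0
  disc = (29/50)² − 4·(5/8)·(-15897/4000) = 410881/40000 ; √disc = 641/200
  v_R = (−(29/50) + 641/200) / (2·(5/8)) = 21/10 m/s
check:
T_s = v_R/a_R = (21/10)/(4/5) = 2.6250 s
robot in T_r: 2.1000·0.0800 = 0.1680 m
robot under decel: 2.1000²/(2·0.8000) = 2.7563 m
person approaches 0.4000·(0.0800+2.6250) = 1.0820 m
C+Z_d+Z_r = 0.2500+0.0250+0.0150 = 0.2900 m
sum ≈ 0.1680+2.7563+1.0820+0.2900 ≈ 4.2962 m = S ✓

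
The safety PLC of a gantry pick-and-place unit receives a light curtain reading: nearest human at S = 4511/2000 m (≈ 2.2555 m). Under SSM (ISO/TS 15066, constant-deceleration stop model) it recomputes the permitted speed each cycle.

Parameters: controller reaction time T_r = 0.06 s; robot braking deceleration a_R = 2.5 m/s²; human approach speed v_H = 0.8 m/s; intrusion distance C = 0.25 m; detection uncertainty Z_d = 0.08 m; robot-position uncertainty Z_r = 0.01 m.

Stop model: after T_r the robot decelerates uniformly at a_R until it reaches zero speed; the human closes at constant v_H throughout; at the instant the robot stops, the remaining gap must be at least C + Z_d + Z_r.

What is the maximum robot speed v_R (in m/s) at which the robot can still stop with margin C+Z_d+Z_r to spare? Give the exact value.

collect terms ⇒ (1/5)·v_R² + (19/50)·v_R + (-747/400) = 0
  disc = (19/50)² − 4·(1/5)·(-747/400) = 1024/625 ; √disc = 32/25
  v_R = (−(19/50) + 32/25) / (2·(1/5)) = 9/4 m/s
check:
T_s = v_R/a_R = (9/4)/(5/2) = 0.9000 s
robot covers v_R·T_r = 2.2500·0.0600 = 0.1350 m before braking
braking distance = 2.2500²/(2·2.5000) = 1.0125 m
person approaches 0.8000·(0.0600+0.9000) = 0.7680 m
C+Z_d+Z_r = 0.2500+0.0800+0.0100 = 0.3400 m
sum ≈ 0.1350+1.0125+0.7680+0.3400 ≈ 2.2555 m = S ✓

v_R_max = 9/4 m/s = 2.2500 m/s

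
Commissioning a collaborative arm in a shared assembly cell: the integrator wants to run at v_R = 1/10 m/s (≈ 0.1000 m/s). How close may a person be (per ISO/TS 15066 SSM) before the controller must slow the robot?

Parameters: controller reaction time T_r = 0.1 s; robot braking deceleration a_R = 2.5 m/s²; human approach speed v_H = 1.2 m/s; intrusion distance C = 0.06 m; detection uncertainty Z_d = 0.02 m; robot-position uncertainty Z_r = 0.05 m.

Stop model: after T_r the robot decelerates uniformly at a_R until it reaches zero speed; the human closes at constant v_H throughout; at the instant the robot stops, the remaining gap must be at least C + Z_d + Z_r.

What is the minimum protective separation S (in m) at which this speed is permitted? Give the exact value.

S_min = 31/100 m = 0.3100 m

braking lasts T_s = (1/10)/(5/2) = 0.0400 s
robot in T_r: 0.1000·0.1000 = 0.0100 m
braking distance = 0.1000²/(2·2.5000) = 0.0020 m
human closes 1.2000·0.1400 = 0.1680 m
margins: 0.0600+0.0200+0.0500 = 0.1300 m
S_min ≈ 0.0100+0.0020+0.1680+0.1300  ⇒  S_min = 31/100 m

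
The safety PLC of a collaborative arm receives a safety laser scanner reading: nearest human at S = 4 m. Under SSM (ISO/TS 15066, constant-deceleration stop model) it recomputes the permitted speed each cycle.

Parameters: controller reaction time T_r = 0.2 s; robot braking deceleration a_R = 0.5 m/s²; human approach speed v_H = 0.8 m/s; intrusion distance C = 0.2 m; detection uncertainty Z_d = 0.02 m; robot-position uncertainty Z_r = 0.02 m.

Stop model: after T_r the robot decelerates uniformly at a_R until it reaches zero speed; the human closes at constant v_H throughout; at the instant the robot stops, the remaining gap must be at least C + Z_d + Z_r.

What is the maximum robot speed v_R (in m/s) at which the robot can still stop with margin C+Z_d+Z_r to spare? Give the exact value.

at the boundary: (1)·v² + (9/5)·v + (-18/5) = 0
  disc = (9/5)² − 4·(1)·(-18/5) = 441/25 ; √disc = 21/5
  v_R = (−(9/5) + 21/5) / (2·(1)) = 6/5 m/s
check:
stop time T_s = (6/5)/(1/2) = 2.4000 s
reaction-phase robot travel = 1.2000·0.2000 = 0.2400 m
braking distance = 1.2000²/(2·0.5000) = 1.4400 m
human closes 0.8000·2.6000 = 2.0800 m
margins: 0.2000+0.0200+0.0200 = 0.2400 m
sum ≈ 0.2400+1.4400+2.0800+0.2400 ≈ 4.0000 m = S ✓

v_R_max = 6/5 m/s = 1.2000 m/s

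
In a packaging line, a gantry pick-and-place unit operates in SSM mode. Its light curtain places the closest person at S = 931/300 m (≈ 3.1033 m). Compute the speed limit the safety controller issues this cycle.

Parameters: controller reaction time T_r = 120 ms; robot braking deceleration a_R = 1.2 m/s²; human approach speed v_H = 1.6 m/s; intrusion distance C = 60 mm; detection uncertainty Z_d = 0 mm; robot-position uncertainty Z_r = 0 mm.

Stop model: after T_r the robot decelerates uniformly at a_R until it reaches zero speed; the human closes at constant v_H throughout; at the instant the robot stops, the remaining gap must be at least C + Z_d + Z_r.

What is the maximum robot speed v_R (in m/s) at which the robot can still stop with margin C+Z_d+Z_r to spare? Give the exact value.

quadratic (5/12)·v² + (109/75)·v + (-4277/1500) = 0
  disc = (109/75)² − 4·(5/12)·(-4277/1500) = 17161/2500 ; √disc = 131/50
  v_R = (−(109/75) + 131/50) / (2·(5/12)) = 7/5 m/s
check:
stop time T_s = (7/5)/(6/5) = 1.1667 s
robot covers v_R·T_r = 1.4000·0.1200 = 0.1680 m before braking
braking distance = 1.4000²/(2·1.2000) = 0.8167 m
person approaches 1.6000·(0.1200+1.1667) = 2.0587 m
margins: 0.0600+0.0000+0.0000 = 0.0600 m
sum ≈ 0.1680+0.8167+2.0587+0.0600 ≈ 3.1033 m = S ✓

v_R_max = 7/5 m/s = 1.4000 m/s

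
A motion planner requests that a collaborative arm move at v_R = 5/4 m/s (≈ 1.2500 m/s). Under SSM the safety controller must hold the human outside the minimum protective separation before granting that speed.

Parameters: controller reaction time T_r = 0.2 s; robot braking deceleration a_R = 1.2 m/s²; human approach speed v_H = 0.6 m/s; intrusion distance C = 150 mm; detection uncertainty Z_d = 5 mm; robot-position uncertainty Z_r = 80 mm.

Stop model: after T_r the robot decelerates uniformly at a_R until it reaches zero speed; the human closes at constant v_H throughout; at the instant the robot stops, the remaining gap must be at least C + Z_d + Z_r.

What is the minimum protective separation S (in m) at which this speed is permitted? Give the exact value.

S_min = 9029/4800 m = 1.8810 m

braking lasts T_s = (5/4)/(6/5) = 1.0417 s
reaction-phase robot travel = 1.2500·0.2000 = 0.2500 m
robot under decel: 1.2500²/(2·1.2000) = 0.6510 m
human over T_r+T_s: 0.6000·(0.2000+1.0417) = 0.7450 m
margins: 0.1500+0.0050+0.0800 = 0.2350 m
S_min ≈ 0.2500+0.6510+0.7450+0.2350  ⇒  S_min = 9029/4800 m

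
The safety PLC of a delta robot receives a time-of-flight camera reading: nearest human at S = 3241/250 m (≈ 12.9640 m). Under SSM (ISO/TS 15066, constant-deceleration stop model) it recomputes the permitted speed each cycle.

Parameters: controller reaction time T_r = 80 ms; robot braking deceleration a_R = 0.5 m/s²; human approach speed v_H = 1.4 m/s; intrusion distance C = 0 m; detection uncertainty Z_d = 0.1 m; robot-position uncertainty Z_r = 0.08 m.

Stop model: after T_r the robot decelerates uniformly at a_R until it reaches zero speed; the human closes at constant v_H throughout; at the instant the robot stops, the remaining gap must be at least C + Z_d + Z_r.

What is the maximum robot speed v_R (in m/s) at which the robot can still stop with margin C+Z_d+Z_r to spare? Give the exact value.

v_R_max = 12/5 m/s = 2.4000 m/s

collect terms ⇒ (1)·v_R² + (72/25)·v_R + (-1584/125) = 0
  disc = (72/25)² − 4·(1)·(-1584/125) = 36864/625 ; √disc = 192/25
  v_R = (−(72/25) + 192/25) / (2·(1)) = 12/5 m/s
check:
T_s = v_R/a_R = (12/5)/(1/2) = 4.8000 s
reaction-phase robot travel = 2.4000·0.0800 = 0.1920 m
robot covers 2.4000·4.8000 − ½·0.5000·4.8000² = 5.7600 m while stopping
human over T_r+T_s: 1.4000·(0.0800+4.8000) = 6.8320 m
residual clearance needed = 0.0000+0.1000+0.0800 = 0.1800 m
sum ≈ 0.1920+5.7600+6.8320+0.1800 ≈ 12.9640 m = S ✓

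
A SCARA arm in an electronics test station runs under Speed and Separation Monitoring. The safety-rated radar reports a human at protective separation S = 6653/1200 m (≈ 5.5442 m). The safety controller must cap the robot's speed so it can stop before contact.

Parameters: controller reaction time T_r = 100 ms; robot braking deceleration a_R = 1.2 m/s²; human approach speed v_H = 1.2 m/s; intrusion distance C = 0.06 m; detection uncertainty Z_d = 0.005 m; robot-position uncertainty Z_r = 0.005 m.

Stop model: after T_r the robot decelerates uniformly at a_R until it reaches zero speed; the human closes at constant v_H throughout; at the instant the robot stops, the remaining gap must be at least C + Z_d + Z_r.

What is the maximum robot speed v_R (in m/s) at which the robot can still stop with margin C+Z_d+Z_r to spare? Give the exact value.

v_R_max = 5/2 m/s = 2.5000 m/s

collect terms ⇒ (5/12)·v_R² + (11/10)·v_R + (-257/48) = 0
  disc = (11/10)² − 4·(5/12)·(-257/48) = 36481/3600 ; √disc = 191/60
  v_R = (−(11/10) + 191/60) / (2·(5/12)) = 5/2 m/s
check:
T_s = v_R/a_R = (5/2)/(6/5) = 2.0833 s
robot covers v_R·T_r = 2.5000·0.1000 = 0.2500 m before braking
robot under decel: 2.5000²/(2·1.2000) = 2.6042 m
person approaches 1.2000·(0.1000+2.0833) = 2.6200 m
C+Z_d+Z_r = 0.0600+0.0050+0.0050 = 0.0700 m
sum ≈ 0.2500+2.6042+2.6200+0.0700 ≈ 5.5442 m = S ✓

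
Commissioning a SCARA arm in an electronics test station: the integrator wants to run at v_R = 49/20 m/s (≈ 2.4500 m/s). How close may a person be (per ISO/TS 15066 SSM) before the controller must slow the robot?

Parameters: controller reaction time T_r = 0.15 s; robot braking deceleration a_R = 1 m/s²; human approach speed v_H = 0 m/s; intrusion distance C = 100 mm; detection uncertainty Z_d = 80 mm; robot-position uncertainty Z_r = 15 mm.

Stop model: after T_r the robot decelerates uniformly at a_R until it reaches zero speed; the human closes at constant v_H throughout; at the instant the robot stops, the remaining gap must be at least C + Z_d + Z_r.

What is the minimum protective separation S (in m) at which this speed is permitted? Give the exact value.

S_min = 2851/800 m = 3.5638 m

stop time T_s = (49/20)/1 = 2.4500 s
robot in T_r: 2.4500·0.1500 = 0.3675 m
robot covers 2.4500·2.4500 − ½·1.0000·2.4500² = 3.0013 m while stopping
human over T_r+T_s: 0.0000·(0.1500+2.4500) = 0.0000 m
C+Z_d+Z_r = 0.1000+0.0800+0.0150 = 0.1950 m
S_min ≈ 0.3675+3.0013+0.0000+0.1950  ⇒  S_min = 2851/800 m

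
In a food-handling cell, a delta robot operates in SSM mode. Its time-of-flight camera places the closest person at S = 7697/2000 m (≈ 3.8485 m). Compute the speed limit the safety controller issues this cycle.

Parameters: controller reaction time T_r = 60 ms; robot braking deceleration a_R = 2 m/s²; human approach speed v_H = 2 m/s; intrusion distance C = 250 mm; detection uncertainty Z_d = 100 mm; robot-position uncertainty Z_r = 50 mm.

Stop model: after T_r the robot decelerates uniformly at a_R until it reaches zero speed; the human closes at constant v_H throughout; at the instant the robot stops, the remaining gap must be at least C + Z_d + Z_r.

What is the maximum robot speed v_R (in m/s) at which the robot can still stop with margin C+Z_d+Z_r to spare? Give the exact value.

collect terms ⇒ (1/4)·v_R² + (53/50)·v_R + (-6657/2000) = 0
  disc = (53/50)² − 4·(1/4)·(-6657/2000) = 44521/10000 ; √disc = 211/100
  v_R = (−(53/50) + 211/100) / (2·(1/4)) = 21/10 m/s
check:
braking lasts T_s = (21/10)/2 = 1.0500 s
reaction-phase robot travel = 2.1000·0.0600 = 0.1260 m
robot under decel: 2.1000²/(2·2.0000) = 1.1025 m
person approaches 2.0000·(0.0600+1.0500) = 2.2200 m
C+Z_d+Z_r = 0.2500+0.1000+0.0500 = 0.4000 m
sum ≈ 0.1260+1.1025+2.2200+0.4000 ≈ 3.8485 m = S ✓

v_R_max = 21/10 m/s = 2.1000 m/s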